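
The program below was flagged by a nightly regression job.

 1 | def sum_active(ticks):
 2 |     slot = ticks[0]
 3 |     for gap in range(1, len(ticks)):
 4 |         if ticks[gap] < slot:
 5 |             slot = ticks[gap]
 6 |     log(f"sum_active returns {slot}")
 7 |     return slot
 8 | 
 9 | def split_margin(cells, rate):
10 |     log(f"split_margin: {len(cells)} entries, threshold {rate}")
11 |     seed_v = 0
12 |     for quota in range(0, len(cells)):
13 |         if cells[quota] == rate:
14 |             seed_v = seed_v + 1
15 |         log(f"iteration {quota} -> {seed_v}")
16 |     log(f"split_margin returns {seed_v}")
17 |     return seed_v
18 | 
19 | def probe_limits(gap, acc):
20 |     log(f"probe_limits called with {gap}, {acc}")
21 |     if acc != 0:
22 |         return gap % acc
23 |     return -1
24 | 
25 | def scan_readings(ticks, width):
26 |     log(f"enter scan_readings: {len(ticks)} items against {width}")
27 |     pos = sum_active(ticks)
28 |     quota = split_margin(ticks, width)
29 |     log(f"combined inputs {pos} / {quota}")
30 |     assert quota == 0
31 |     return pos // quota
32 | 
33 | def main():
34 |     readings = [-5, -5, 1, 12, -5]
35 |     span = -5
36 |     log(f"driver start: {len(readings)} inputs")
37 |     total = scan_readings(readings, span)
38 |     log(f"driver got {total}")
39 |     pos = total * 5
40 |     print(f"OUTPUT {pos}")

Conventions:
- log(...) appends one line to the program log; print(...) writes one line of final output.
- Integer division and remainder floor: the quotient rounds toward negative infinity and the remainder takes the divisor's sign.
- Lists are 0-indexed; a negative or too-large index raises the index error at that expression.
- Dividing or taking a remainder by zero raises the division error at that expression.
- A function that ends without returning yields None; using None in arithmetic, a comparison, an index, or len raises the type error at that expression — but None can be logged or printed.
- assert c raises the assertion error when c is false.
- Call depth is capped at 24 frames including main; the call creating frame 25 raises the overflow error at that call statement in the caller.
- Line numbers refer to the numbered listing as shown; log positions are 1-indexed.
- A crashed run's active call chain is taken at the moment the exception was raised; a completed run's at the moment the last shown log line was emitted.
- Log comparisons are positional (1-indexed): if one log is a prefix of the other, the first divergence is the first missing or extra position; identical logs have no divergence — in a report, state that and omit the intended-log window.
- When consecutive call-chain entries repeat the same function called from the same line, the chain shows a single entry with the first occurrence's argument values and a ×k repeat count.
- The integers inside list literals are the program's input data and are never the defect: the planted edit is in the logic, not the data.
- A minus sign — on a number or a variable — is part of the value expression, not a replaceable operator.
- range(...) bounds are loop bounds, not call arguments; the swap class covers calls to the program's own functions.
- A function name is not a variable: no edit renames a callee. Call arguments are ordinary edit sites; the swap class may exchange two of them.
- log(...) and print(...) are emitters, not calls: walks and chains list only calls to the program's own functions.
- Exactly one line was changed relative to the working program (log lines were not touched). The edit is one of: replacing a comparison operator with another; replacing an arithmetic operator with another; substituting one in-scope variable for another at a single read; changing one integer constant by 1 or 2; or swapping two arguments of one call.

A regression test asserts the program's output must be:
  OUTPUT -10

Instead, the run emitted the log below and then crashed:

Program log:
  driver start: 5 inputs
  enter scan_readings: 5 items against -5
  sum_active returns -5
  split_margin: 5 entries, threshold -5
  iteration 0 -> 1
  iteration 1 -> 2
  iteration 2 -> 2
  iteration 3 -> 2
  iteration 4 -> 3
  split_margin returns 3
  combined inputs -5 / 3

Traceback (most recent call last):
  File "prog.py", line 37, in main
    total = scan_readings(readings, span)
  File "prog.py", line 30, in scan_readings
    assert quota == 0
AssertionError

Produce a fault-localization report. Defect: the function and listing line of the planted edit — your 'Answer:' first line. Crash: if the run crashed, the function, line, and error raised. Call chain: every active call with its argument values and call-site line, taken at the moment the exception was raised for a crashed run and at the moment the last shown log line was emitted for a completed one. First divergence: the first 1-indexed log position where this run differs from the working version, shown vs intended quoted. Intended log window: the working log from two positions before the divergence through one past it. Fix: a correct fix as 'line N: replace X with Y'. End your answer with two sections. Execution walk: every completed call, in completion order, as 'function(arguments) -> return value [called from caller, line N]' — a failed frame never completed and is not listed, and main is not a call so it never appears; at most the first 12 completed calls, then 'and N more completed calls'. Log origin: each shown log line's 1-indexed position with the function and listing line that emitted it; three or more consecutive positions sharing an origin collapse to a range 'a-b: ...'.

Answer: the defect is in scan_readings at line 30.
Key fact: Only 11 log lines were emitted before the run died; the intended continuation was 'driver got -2'.
Crash: scan_readings, line 30, AssertionError.
Call chain: main -> scan_readings([-5, -5, 1, 12, -5], -5) (called at line 37).
First divergence: position 12 — after 11 matching lines the faulty run goes silent; intended next line 'driver got -2'.
Intended log window:
  10: split_margin returns 3
  11: combined inputs -5 / 3
  12: driver got -2
Execution walk:
  sum_active([-5, -5, 1, 12, -5]) -> -5  [called from scan_readings, line 27]
  split_margin([-5, -5, 1, 12, -5], -5) -> 3  [called from scan_readings, line 28]
Log origin:
  1: logged in main at line 36
  2: logged in scan_readings at line 26
  3: logged in sum_active at line 6
  4: logged in split_margin at line 10
  5-9: logged in split_margin at line 15
  10: logged in split_margin at line 16
  11: logged in scan_readings at line 29
A correct fix: line 30: replace `==` with `>`.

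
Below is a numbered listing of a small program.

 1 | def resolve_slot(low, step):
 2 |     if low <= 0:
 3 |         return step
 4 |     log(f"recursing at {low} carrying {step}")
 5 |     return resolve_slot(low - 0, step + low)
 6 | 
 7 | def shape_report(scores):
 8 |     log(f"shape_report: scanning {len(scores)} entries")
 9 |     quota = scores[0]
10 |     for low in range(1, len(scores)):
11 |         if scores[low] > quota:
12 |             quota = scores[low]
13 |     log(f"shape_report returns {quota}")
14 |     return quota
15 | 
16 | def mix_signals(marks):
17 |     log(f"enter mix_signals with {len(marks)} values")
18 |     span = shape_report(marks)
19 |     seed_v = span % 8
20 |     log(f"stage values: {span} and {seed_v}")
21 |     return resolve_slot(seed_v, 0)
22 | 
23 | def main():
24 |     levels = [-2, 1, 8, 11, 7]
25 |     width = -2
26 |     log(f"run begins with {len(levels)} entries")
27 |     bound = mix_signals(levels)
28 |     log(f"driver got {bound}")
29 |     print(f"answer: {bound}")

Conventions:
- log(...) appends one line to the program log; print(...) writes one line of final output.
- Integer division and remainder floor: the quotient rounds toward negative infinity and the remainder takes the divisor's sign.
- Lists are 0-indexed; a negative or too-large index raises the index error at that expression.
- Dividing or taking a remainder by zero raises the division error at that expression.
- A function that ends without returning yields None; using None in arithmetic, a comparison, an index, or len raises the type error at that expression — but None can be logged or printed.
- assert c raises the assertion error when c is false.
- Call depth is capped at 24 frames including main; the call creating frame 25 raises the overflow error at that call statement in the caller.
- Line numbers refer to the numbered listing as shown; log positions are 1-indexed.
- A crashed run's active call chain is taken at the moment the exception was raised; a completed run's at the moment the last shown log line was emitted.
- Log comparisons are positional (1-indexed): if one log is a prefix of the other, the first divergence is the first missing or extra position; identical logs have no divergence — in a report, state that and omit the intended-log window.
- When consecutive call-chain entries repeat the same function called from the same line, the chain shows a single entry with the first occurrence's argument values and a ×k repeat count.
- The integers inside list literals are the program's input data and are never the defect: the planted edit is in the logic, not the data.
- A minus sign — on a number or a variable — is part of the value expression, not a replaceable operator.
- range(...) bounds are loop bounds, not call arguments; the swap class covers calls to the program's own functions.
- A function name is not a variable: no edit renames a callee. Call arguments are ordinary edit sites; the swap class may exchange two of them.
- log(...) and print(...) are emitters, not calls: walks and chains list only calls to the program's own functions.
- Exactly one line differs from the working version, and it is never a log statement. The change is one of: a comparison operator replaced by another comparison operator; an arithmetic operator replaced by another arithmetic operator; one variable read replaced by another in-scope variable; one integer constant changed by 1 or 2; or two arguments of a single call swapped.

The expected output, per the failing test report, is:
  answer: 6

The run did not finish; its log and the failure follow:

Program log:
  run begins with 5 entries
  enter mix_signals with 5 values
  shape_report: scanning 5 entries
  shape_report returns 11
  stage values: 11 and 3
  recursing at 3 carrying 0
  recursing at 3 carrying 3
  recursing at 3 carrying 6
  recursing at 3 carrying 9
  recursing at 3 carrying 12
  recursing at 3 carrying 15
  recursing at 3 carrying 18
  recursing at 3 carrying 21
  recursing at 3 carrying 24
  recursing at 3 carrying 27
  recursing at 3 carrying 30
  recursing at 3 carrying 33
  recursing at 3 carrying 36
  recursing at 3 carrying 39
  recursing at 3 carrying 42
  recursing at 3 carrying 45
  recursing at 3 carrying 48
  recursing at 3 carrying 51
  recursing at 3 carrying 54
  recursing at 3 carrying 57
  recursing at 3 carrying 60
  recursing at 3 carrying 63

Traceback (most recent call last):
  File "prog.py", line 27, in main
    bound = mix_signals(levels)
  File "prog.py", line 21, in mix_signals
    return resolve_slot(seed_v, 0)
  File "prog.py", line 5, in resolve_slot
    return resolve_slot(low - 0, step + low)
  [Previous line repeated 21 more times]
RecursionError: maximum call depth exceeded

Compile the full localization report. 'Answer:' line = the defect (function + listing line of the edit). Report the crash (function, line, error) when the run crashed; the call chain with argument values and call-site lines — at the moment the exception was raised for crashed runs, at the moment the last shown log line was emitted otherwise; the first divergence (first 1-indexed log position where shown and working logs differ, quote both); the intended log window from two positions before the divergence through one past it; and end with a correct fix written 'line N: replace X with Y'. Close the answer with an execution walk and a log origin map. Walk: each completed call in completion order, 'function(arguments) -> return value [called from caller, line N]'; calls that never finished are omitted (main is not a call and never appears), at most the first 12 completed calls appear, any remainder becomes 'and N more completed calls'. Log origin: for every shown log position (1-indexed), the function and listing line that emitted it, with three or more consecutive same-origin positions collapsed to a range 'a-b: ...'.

Answer: the defect is in resolve_slot at line 5.
Core observation: Everything matches until log position 7, which reads 'recursing at 3 carrying 3' in place of 'recursing at 2 carrying 3'.
Crash: resolve_slot, line 5, RecursionError.
Call chain: main -> mix_signals([-2, 1, 8, 11, 7]) (called at line 27) -> resolve_slot(3, 0) (called at line 21) -> resolve_slot(3, 3) (called at line 5) ×21.
First divergence: position 7 — the shown line 'recursing at 3 carrying 3' should read 'recursing at 2 carrying 3'.
Intended log window:
  5: stage values: 11 and 3
  6: recursing at 3 carrying 0
  7: recursing at 2 carrying 3
  8: recursing at 1 carrying 5
Execution walk:
  shape_report([-2, 1, 8, 11, 7]) -> 11  [called from mix_signals, line 18]
Origin of each log line:
  1: from main, line 26
  2: from mix_signals, line 17
  3: from shape_report, line 8
  4: from shape_report, line 13
  5: from mix_signals, line 20
  6-27: from resolve_slot, line 4
A correct fix: line 5: replace `0` with `1`.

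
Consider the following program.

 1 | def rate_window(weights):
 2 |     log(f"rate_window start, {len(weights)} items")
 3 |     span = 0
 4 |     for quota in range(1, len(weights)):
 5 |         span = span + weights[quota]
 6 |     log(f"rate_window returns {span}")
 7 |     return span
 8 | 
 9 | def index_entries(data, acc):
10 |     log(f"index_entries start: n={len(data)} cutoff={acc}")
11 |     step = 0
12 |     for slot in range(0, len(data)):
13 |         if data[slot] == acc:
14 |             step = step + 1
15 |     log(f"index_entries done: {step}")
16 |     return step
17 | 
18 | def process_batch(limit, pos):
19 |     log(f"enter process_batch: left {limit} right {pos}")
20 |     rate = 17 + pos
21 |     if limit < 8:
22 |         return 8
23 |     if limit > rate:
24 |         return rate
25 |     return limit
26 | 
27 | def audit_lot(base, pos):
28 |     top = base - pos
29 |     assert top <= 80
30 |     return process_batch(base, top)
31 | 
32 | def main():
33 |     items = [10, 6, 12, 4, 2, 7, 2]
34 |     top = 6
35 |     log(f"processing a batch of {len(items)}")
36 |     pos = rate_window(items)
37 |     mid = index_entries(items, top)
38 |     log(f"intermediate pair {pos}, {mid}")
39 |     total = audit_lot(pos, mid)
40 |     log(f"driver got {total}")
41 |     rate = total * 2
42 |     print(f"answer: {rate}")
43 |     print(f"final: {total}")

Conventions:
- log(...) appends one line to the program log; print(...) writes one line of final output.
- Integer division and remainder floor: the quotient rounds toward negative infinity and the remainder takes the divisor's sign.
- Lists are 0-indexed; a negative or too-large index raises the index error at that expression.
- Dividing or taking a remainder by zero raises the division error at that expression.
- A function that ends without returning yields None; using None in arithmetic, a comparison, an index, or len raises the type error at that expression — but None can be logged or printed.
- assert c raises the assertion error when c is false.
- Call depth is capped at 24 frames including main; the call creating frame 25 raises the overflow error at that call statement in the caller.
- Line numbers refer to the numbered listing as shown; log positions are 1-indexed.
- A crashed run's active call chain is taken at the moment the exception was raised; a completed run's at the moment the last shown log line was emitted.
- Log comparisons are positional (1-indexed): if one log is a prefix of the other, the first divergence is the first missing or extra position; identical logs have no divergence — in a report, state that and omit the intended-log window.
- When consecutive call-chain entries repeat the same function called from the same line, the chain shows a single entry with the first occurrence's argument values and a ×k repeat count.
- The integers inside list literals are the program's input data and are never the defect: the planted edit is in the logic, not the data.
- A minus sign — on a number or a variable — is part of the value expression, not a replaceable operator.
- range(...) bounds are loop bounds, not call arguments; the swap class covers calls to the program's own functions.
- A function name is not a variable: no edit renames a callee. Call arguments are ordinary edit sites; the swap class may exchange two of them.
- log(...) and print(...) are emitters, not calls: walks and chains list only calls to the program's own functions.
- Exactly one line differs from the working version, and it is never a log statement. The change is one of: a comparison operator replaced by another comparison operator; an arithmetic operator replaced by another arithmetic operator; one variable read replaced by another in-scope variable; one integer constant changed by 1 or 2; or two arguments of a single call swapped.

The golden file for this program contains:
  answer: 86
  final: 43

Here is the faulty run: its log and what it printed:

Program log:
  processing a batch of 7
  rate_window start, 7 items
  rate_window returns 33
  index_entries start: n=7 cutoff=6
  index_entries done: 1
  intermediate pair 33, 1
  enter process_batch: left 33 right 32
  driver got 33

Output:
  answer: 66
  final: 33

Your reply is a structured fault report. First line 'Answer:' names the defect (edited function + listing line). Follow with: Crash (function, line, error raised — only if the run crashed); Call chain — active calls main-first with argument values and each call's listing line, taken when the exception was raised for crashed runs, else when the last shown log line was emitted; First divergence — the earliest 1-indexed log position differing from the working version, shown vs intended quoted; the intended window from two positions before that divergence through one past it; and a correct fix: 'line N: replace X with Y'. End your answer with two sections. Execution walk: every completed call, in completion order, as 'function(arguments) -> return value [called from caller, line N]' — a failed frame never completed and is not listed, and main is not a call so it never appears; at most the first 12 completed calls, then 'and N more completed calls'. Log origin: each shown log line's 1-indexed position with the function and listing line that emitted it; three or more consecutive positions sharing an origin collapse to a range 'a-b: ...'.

Answer: the defect is in rate_window at line 4.
Core observation: At log position 3 the runs split — shown 'rate_window returns 33', but the working version logs 'rate_window returns 43'.
Call chain: main.
First divergence: at position 3 the run shows 'rate_window returns 33' where the working version logs 'rate_window returns 43'.
Intended log window:
  1: processing a batch of 7
  2: rate_window start, 7 items
  3: rate_window returns 43
  4: index_entries start: n=7 cutoff=6
Execution walk:
  rate_window([10, 6, 12, 4, 2, 7, 2]) -> 33  [called from main, line 36]
  index_entries([10, 6, 12, 4, 2, 7, 2], 6) -> 1  [called from main, line 37]
  process_batch(33, 32) -> 33  [called from audit_lot, line 30]
  audit_lot(33, 1) -> 33  [called from main, line 39]
Log line origins:
  1: from main, line 35
  2: from rate_window, line 2
  3: from rate_window, line 6
  4: from index_entries, line 10
  5: from index_entries, line 15
  6: from main, line 38
  7: from process_batch, line 19
  8: from main, line 40
A correct fix: line 4: replace `1` with `0`.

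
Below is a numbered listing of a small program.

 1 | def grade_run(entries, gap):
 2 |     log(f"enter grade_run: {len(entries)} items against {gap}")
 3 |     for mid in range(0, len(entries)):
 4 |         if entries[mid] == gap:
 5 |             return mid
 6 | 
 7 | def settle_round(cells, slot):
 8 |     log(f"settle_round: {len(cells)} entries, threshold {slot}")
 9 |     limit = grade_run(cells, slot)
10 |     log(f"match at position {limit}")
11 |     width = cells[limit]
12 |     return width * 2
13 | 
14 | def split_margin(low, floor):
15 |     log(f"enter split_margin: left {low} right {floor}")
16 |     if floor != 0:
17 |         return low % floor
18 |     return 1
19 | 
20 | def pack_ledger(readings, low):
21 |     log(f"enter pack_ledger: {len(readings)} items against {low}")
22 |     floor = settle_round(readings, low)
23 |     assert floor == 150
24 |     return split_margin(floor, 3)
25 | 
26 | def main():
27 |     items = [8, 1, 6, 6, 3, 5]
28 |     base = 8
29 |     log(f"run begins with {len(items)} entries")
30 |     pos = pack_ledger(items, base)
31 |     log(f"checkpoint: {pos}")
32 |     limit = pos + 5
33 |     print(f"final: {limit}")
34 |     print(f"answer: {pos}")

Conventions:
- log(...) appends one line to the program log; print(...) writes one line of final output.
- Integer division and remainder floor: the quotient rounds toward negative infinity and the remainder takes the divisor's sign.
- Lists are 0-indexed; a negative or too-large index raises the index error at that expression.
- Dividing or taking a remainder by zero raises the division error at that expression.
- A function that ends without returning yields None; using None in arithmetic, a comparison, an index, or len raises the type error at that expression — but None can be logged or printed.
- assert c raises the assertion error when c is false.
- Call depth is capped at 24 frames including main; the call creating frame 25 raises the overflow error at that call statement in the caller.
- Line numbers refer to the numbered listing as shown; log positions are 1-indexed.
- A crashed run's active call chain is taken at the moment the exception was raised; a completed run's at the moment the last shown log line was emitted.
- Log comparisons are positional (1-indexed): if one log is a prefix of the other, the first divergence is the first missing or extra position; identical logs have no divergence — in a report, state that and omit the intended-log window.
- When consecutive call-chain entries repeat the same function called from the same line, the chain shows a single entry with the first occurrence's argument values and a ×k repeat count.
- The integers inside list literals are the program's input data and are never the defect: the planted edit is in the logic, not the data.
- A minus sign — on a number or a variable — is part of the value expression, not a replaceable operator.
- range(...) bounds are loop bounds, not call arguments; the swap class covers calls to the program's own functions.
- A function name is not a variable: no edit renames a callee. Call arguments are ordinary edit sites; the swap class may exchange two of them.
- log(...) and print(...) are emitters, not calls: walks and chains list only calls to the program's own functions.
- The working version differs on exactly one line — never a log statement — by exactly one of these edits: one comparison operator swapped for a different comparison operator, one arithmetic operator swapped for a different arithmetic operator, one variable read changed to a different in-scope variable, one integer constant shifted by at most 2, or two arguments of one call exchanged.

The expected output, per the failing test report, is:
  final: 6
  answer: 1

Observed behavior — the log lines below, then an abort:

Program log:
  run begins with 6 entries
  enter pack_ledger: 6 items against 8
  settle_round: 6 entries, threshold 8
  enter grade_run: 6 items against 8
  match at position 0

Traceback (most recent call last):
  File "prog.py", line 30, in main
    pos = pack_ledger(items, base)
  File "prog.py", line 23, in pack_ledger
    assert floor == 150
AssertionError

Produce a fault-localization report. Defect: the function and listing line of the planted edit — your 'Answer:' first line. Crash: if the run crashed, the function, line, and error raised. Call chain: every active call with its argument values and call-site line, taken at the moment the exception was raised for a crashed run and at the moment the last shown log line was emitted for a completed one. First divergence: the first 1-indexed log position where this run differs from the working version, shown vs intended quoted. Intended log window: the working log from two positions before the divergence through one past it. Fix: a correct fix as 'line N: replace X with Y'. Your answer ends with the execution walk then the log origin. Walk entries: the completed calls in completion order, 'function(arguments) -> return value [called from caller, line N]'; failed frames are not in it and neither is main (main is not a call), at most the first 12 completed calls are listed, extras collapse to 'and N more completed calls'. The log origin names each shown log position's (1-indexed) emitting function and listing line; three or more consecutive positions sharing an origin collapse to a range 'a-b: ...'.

Answer: the defect is in pack_ledger at line 23.
Key fact: The log ends early — 5 lines, where the working version next logs 'enter split_margin: left 16 right 3'.
Crash: pack_ledger, line 23, AssertionError.
Call chain: main -> pack_ledger([8, 1, 6, 6, 3, 5], 8) (called at line 30).
First divergence: position 6 — after 5 matching lines the faulty run goes silent; intended next line 'enter split_margin: left 16 right 3'.
Intended log window:
  4: enter grade_run: 6 items against 8
  5: match at position 0
  6: enter split_margin: left 16 right 3
  7: checkpoint: 1
Execution walk:
  grade_run([8, 1, 6, 6, 3, 5], 8) -> 0  [called from settle_round, line 9]
  settle_round([8, 1, 6, 6, 3, 5], 8) -> 16  [called from pack_ledger, line 22]
Log line origins:
  1 — main, line 29
  2 — pack_ledger, line 21
  3 — settle_round, line 8
  4 — grade_run, line 2
  5 — settle_round, line 10
A correct fix: line 23: replace `==` with `<=`.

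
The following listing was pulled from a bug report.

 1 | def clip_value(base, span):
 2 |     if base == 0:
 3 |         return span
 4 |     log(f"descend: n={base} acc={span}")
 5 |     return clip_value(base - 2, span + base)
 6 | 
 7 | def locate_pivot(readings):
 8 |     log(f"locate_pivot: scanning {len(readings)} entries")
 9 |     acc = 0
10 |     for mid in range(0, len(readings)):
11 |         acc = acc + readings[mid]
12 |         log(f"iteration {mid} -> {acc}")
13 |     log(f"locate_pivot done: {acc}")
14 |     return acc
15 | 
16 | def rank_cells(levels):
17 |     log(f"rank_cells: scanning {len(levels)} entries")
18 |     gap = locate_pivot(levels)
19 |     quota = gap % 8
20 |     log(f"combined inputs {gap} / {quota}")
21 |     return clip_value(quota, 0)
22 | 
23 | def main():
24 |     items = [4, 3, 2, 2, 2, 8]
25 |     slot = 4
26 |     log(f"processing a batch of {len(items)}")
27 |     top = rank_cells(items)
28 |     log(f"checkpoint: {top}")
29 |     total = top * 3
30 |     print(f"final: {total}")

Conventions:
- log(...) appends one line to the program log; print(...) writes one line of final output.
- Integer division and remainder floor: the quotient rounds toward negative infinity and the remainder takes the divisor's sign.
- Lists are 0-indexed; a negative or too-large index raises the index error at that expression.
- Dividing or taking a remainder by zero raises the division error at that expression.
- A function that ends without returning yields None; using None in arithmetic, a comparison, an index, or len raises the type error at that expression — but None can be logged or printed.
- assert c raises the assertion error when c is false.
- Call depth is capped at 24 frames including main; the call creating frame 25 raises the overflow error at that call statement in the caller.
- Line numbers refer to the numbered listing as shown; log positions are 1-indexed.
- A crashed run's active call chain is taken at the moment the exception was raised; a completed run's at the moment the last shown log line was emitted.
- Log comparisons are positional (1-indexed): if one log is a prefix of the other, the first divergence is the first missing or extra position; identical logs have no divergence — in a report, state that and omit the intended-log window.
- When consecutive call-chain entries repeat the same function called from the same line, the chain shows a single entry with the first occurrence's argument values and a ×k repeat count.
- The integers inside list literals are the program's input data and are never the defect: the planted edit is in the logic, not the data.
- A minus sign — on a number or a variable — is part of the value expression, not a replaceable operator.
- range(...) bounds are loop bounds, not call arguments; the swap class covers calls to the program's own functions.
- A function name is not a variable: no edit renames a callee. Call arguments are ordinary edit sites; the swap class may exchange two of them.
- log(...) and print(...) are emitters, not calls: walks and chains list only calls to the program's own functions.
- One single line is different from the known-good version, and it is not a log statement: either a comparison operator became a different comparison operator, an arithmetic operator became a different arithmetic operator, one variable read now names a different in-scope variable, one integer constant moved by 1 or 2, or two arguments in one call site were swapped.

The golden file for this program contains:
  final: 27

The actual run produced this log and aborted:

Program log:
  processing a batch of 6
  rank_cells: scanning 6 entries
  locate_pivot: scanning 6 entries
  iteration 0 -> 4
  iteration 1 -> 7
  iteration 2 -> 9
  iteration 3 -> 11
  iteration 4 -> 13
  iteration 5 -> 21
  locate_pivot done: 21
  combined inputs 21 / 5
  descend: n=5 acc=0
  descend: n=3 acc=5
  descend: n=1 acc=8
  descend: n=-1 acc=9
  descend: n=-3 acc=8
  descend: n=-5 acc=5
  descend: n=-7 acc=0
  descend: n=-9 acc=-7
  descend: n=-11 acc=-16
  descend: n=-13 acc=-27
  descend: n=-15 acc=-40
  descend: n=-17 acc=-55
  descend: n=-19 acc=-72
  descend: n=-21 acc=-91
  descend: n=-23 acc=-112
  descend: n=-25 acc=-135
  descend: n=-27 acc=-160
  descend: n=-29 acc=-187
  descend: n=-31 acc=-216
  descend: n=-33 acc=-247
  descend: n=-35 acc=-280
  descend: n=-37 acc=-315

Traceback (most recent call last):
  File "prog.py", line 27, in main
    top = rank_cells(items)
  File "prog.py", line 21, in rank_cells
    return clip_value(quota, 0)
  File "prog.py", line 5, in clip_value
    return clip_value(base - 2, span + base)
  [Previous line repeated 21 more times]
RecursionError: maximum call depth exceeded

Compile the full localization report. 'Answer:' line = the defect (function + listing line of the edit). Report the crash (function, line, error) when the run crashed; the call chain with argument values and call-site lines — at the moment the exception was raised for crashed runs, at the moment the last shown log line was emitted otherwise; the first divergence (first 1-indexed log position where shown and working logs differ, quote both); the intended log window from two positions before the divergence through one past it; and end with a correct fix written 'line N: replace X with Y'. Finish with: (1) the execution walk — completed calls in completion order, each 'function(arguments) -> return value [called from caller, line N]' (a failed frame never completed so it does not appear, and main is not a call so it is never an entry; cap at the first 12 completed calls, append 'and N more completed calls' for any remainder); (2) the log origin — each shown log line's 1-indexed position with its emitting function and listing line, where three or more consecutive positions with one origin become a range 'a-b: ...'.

Answer: the defect is in clip_value at line 2.
Core observation: At log position 15 the runs split — shown 'descend: n=-1 acc=9', but the working version logs 'checkpoint: 9'.
Crash: clip_value, line 5, RecursionError.
Call chain: main -> rank_cells([4, 3, 2, 2, 2, 8]) (called at line 27) -> clip_value(5, 0) (called at line 21) -> clip_value(3, 5) (called at line 5) ×21.
First divergence: at position 15 the run shows 'descend: n=-1 acc=9' where the working version logs 'checkpoint: 9'.
Intended log window:
  13: descend: n=3 acc=5
  14: descend: n=1 acc=8
  15: checkpoint: 9
Execution walk:
  locate_pivot([4, 3, 2, 2, 2, 8]) -> 21  [called from rank_cells, line 18]
Origin of each log line:
  1: emitted by main (line 26)
  2: emitted by rank_cells (line 17)
  3: emitted by locate_pivot (line 8)
  4-9: emitted by locate_pivot (line 12)
  10: emitted by locate_pivot (line 13)
  11: emitted by rank_cells (line 20)
  12-33: emitted by clip_value (line 4)
A correct fix: line 2: replace `==` with `<=`.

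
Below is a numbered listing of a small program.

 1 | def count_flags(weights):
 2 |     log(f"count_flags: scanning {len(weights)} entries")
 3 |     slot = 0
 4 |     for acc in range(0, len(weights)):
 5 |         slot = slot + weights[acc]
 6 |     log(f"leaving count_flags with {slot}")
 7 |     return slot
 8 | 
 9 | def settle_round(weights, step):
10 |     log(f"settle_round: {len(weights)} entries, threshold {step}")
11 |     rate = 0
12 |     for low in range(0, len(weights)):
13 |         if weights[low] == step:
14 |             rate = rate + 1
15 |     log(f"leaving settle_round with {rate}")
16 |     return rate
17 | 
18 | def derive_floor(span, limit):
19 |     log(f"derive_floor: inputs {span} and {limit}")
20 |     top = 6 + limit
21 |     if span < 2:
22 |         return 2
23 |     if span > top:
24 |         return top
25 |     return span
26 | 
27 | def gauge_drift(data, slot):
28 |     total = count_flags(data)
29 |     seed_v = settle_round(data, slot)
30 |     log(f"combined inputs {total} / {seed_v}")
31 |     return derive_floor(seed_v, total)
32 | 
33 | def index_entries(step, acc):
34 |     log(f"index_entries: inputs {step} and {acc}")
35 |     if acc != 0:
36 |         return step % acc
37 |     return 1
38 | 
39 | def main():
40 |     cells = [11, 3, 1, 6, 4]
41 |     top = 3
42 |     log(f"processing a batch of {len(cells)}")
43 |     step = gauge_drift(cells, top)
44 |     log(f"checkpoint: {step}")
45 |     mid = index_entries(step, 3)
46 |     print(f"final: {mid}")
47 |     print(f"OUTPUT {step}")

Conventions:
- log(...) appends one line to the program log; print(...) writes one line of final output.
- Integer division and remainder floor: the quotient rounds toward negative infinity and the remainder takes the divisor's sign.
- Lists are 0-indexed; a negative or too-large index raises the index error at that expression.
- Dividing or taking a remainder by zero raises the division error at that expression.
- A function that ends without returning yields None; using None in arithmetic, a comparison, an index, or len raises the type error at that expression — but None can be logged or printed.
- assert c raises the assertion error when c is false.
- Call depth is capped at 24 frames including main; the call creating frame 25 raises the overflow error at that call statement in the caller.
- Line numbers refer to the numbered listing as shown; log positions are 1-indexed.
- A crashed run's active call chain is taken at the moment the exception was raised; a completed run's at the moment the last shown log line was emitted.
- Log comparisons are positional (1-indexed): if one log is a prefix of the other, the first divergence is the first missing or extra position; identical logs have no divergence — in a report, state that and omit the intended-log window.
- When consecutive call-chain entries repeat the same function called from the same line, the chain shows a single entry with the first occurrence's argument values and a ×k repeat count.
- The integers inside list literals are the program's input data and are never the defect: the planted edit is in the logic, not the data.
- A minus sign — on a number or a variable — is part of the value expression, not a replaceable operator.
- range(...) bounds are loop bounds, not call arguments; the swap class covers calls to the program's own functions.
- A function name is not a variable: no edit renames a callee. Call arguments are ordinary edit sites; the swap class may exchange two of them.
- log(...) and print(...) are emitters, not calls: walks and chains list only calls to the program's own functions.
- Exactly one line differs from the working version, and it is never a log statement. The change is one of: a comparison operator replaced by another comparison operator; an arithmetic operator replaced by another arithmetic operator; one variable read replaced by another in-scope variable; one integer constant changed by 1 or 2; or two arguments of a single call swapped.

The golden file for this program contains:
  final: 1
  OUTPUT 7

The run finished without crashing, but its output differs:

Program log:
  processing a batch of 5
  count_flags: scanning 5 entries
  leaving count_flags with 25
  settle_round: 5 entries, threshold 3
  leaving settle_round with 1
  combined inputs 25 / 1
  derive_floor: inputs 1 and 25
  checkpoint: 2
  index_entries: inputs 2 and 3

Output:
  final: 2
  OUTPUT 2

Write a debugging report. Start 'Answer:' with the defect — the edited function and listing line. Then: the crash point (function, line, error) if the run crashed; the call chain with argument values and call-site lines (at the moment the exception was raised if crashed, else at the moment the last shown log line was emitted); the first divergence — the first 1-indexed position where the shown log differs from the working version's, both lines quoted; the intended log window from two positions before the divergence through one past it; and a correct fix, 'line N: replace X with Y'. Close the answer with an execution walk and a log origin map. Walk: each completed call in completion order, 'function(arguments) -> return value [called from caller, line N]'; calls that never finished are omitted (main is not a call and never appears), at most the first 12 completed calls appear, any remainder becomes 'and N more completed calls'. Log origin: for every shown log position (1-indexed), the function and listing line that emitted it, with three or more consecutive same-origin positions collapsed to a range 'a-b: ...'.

Answer: the defect is in gauge_drift at line 31.
Core observation: Position 7 is the first bad log line: 'derive_floor: inputs 1 and 25' should read 'derive_floor: inputs 25 and 1'.
Call chain: main -> index_entries(2, 3) (called at line 45).
First divergence: position 7 — the shown line 'derive_floor: inputs 1 and 25' should read 'derive_floor: inputs 25 and 1'.
Intended log window:
  5: leaving settle_round with 1
  6: combined inputs 25 / 1
  7: derive_floor: inputs 25 and 1
  8: checkpoint: 7
Execution walk:
  count_flags([11, 3, 1, 6, 4]) -> 25  [called from gauge_drift, line 28]
  settle_round([11, 3, 1, 6, 4], 3) -> 1  [called from gauge_drift, line 29]
  derive_floor(1, 25) -> 2  [called from gauge_drift, line 31]
  gauge_drift([11, 3, 1, 6, 4], 3) -> 2  [called from main, line 43]
  index_entries(2, 3) -> 2  [called from main, line 45]
Origin of each log line:
  1: from main, line 42
  2: from count_flags, line 2
  3: from count_flags, line 6
  4: from settle_round, line 10
  5: from settle_round, line 15
  6: from gauge_drift, line 30
  7: from derive_floor, line 19
  8: from main, line 44
  9: from index_entries, line 34
A correct fix: line 31: replace `derive_floor(seed_v, total)` with `derive_floor(total, seed_v)`.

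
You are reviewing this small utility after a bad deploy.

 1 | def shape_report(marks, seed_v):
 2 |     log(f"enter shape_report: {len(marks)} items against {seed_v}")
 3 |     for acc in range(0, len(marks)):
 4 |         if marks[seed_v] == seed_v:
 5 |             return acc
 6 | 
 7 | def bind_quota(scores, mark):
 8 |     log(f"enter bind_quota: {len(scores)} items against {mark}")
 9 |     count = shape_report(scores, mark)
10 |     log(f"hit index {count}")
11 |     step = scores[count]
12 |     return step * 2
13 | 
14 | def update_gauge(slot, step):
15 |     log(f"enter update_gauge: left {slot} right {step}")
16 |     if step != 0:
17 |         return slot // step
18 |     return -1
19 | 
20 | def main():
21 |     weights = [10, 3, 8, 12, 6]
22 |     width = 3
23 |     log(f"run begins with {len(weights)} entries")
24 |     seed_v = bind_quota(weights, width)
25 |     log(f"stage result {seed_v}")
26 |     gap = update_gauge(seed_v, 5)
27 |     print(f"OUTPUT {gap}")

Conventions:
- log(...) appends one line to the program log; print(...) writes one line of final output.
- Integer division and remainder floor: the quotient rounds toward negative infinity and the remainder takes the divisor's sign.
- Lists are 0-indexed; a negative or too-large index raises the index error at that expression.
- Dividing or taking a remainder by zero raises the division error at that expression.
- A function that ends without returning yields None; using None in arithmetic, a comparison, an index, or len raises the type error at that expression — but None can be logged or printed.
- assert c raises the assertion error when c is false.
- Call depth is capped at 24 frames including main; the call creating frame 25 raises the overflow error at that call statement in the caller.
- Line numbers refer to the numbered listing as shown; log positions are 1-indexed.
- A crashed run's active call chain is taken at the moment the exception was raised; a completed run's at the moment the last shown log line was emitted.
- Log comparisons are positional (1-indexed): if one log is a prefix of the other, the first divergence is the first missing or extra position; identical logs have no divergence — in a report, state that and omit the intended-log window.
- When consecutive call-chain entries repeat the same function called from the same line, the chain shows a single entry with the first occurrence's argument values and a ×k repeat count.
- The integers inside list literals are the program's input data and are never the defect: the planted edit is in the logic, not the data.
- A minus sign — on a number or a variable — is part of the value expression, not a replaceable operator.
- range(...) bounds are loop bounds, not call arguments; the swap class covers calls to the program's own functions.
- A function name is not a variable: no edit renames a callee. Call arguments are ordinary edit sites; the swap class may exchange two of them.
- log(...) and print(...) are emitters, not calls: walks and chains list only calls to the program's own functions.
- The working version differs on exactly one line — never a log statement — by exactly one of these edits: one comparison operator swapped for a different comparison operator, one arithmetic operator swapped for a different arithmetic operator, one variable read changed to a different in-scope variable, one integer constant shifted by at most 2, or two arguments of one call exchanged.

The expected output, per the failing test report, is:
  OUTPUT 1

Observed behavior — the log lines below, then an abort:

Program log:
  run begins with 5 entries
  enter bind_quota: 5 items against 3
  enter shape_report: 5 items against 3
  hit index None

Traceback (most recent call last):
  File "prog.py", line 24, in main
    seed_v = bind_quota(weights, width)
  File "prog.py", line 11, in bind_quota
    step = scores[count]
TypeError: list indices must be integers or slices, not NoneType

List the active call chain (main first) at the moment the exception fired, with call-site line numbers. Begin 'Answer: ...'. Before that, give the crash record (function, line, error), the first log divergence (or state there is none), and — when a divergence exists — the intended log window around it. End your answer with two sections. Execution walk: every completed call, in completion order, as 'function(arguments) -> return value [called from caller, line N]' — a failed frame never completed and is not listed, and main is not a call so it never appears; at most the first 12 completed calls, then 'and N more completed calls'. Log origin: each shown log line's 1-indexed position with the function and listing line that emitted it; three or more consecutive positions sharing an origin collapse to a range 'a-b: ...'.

Answer: main -> bind_quota (called at line 24).
The tell: The earliest visible damage is log position 4 — 'hit index None' rather than the intended 'hit index 1'.
Crash: bind_quota, line 11, TypeError.
First divergence: at position 4 the run shows 'hit index None' where the working version logs 'hit index 1'.
Intended log window:
  2: enter bind_quota: 5 items against 3
  3: enter shape_report: 5 items against 3
  4: hit index 1
  5: stage result 6
Execution walk:
  shape_report([10, 3, 8, 12, 6], 3) -> None  [called from bind_quota, line 9]
Log origins:
  1: from main, line 23
  2: from bind_quota, line 8
  3: from shape_report, line 2
  4: from bind_quota, line 10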